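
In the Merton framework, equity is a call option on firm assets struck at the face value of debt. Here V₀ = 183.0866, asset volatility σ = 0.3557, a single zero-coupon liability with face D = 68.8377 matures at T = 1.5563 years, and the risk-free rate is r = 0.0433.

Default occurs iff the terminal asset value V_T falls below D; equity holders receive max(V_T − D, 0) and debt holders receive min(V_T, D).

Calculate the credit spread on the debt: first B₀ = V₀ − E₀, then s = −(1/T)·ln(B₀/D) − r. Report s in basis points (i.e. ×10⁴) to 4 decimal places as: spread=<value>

Work the structural quantities from V₀ = 183.0866 against face 68.8377:
d₁ = [ln(V₀/D) + (r + σ²/2)T] / (σ√T)
   = [ln(183.0866/68.8377) + (0.0433 + 0.5·0.3557²)·1.5563] / (0.3557·√1.5563)
   = [0.978208 + 0.165841] / 0.443742 = 2.578185
d₂ = d₁ − σ√T = 2.578185 − 0.443742 = 2.134443
N(d₁) = 0.995034,  N(d₂) = 0.983597,  e^(−rT) = 0.934833
E₀ = V₀·N(d₁) − D·e^(−rT)·N(d₂)
   = 183.0866·0.995034 − 68.8377·0.934833·0.983597 = 118.881236
B₀ = V₀ − E₀ = 183.0866 − 118.881236 = 64.205364
spread = −(1/T)·ln(B₀/D) − r = −(1/1.5563)·ln(64.205364/68.8377) − 0.0433 = 0.00146309
in basis points: 0.00146309 × 10⁴ = 14.6309 bp

spread=14.6309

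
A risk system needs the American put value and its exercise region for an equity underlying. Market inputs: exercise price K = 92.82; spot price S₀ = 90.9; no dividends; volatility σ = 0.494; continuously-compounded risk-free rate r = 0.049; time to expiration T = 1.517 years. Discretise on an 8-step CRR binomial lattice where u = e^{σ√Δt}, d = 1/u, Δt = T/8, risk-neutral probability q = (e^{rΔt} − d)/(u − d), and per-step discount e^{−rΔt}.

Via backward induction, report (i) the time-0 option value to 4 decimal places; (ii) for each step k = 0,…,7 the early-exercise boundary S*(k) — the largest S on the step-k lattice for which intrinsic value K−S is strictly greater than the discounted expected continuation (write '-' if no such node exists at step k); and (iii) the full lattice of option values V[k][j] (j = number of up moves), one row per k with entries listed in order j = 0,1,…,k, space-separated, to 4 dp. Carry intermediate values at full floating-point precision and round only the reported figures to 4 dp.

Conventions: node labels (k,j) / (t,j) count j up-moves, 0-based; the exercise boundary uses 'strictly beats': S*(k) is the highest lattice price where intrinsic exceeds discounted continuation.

price = 19.5792
boundary = - - - 47.6751 38.4474 47.6751 59.1174 73.3060
tree:
19.5792
26.7257 11.8447
35.3581 17.4442 5.7146
45.1449 24.9363 9.2742 1.7815
54.3726 34.3453 14.7362 3.2492 0.1482
61.8142 45.1449 22.7519 5.9168 0.2812 0.0000
67.8154 54.3726 33.7026 10.7555 0.5335 0.0000 0.0000
72.6552 61.8142 45.1449 19.5140 1.0121 0.0000 0.0000 0.0000
76.5581 67.8154 54.3726 33.7026 1.9200 0.0000 0.0000 0.0000 0.0000

Δt=0.18962  u=1.24001  d=0.80645  q=0.46796  discount=0.99075
step 8 (expiry): payoffs max(K−S,0) = 76.5581 67.8154 54.3726 33.7026 1.9200 0.0000 0.0000 0.0000 0.0000
step 7: (k=7,j=0): S=20.1648, K−S=72.6552, hold=71.7967 ⇒ V=72.6552 exercise | (k=7,j=1): S=31.0058, K−S=61.8142, hold=60.9557 ⇒ V=61.8142 exercise | (k=7,j=2): S=47.6751, K−S=45.1449, hold=44.2865 ⇒ V=45.1449 exercise | (k=7,j=3): S=73.3060, K−S=19.5140, hold=18.6555 ⇒ V=19.5140 exercise | (k=7,j=4): S=112.7166, K−S=0.0000, hold=1.0121 ⇒ V=1.0121 continue | (k=7,j=5): S=173.3150, K−S=0.0000, hold=0.0000 ⇒ V=0.0000 continue | (k=7,j=6): S=266.4922, K−S=0.0000, hold=0.0000 ⇒ V=0.0000 continue | (k=7,j=7): S=409.7630, K−S=0.0000, hold=0.0000 ⇒ V=0.0000 continue  boundary S*=73.3060
step 6: (k=6,j=0): S=25.0046, K−S=67.8154, hold=66.9570 ⇒ V=67.8154 exercise | (k=6,j=1): S=38.4474, K−S=54.3726, hold=53.5141 ⇒ V=54.3726 exercise | (k=6,j=2): S=59.1174, K−S=33.7026, hold=32.8441 ⇒ V=33.7026 exercise | (k=6,j=3): S=90.9000, K−S=1.9200, hold=10.7555 ⇒ V=10.7555 continue | (k=6,j=4): S=139.7694, K−S=0.0000, hold=0.5335 ⇒ V=0.5335 continue | (k=6,j=5): S=214.9119, K−S=0.0000, hold=0.0000 ⇒ V=0.0000 continue | (k=6,j=6): S=330.4522, K−S=0.0000, hold=0.0000 ⇒ V=0.0000 continue  boundary S*=59.1174
step 5: (k=5,j=0): S=31.0058, K−S=61.8142, hold=60.9557 ⇒ V=61.8142 exercise | (k=5,j=1): S=47.6751, K−S=45.1449, hold=44.2865 ⇒ V=45.1449 exercise | (k=5,j=2): S=73.3060, K−S=19.5140, hold=22.7519 ⇒ V=22.7519 continue | (k=5,j=3): S=112.7166, K−S=0.0000, hold=5.9168 ⇒ V=5.9168 continue | (k=5,j=4): S=173.3150, K−S=0.0000, hold=0.2812 ⇒ V=0.2812 continue | (k=5,j=5): S=266.4922, K−S=0.0000, hold=0.0000 ⇒ V=0.0000 continue  boundary S*=47.6751
step 4: (k=4,j=0): S=38.4474, K−S=54.3726, hold=53.5141 ⇒ V=54.3726 exercise | (k=4,j=1): S=59.1174, K−S=33.7026, hold=34.3453 ⇒ V=34.3453 continue | (k=4,j=2): S=90.9000, K−S=1.9200, hold=14.7362 ⇒ V=14.7362 continue | (k=4,j=3): S=139.7694, K−S=0.0000, hold=3.2492 ⇒ V=3.2492 continue | (k=4,j=4): S=214.9119, K−S=0.0000, hold=0.1482 ⇒ V=0.1482 continue  boundary S*=38.4474
step 3: (k=3,j=0): S=47.6751, K−S=45.1449, hold=44.5845 ⇒ V=45.1449 exercise | (k=3,j=1): S=73.3060, K−S=19.5140, hold=24.9363 ⇒ V=24.9363 continue | (k=3,j=2): S=112.7166, K−S=0.0000, hold=9.2742 ⇒ V=9.2742 continue | (k=3,j=3): S=173.3150, K−S=0.0000, hold=1.7815 ⇒ V=1.7815 continue  boundary S*=47.6751
step 2: (k=2,j=0): S=59.1174, K−S=33.7026, hold=35.3581 ⇒ V=35.3581 continue | (k=2,j=1): S=90.9000, K−S=1.9200, hold=17.4442 ⇒ V=17.4442 continue | (k=2,j=2): S=139.7694, K−S=0.0000, hold=5.7146 ⇒ V=5.7146 continue  boundary S*=-
step 1: (k=1,j=0): S=73.3060, K−S=19.5140, hold=26.7257 ⇒ V=26.7257 continue | (k=1,j=1): S=112.7166, K−S=0.0000, hold=11.8447 ⇒ V=11.8447 continue  boundary S*=-
step 0: (k=0,j=0): S=90.9000, K−S=1.9200, hold=19.5792 ⇒ V=19.5792 continue  boundary S*=-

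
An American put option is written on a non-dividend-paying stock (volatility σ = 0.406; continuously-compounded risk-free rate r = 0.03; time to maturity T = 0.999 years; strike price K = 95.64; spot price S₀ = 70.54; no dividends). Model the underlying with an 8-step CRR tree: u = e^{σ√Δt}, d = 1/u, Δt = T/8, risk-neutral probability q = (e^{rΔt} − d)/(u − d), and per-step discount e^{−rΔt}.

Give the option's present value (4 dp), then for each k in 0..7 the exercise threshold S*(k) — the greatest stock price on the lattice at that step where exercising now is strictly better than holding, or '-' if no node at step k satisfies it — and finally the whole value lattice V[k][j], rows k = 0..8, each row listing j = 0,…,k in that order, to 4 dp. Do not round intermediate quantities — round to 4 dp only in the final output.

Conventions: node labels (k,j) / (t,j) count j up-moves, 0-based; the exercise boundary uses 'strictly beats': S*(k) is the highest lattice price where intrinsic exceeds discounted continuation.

price = 27.8101
boundary = - - 52.9442 45.8680 52.9442 61.1120 70.5400 81.4224
tree:
27.8101
35.0150 20.1363
42.6958 26.8767 12.9111
49.7720 34.5813 18.6481 6.7281
55.9025 42.6958 25.9645 10.7801 2.3423
61.2135 49.7720 34.5280 16.7880 4.2837 0.2340
65.8148 55.9025 42.6958 25.1000 7.8149 0.4493 0.0000
69.8010 61.2135 49.7720 34.5280 14.2176 0.8626 0.0000 0.0000
73.2545 65.8148 55.9025 42.6958 25.1000 1.6563 0.0000 0.0000 0.0000

Δt=0.12487  u=1.15427  d=0.86635  q=0.47723  discount=0.99626
step 8 (expiry): payoffs max(K−S,0) = 73.2545 65.8148 55.9025 42.6958 25.1000 1.6563 0.0000 0.0000 0.0000
step 7: (k=7,j=0): S=25.8390, K−S=69.8010, hold=69.4434 ⇒ V=69.8010 exercise | (k=7,j=1): S=34.4265, K−S=61.2135, hold=60.8559 ⇒ V=61.2135 exercise | (k=7,j=2): S=45.8680, K−S=49.7720, hold=49.4144 ⇒ V=49.7720 exercise | (k=7,j=3): S=61.1120, K−S=34.5280, hold=34.1703 ⇒ V=34.5280 exercise | (k=7,j=4): S=81.4224, K−S=14.2176, hold=13.8599 ⇒ V=14.2176 exercise | (k=7,j=5): S=108.4829, K−S=0.0000, hold=0.8626 ⇒ V=0.8626 continue | (k=7,j=6): S=144.5368, K−S=0.0000, hold=0.0000 ⇒ V=0.0000 continue | (k=7,j=7): S=192.5732, K−S=0.0000, hold=0.0000 ⇒ V=0.0000 continue  boundary S*=81.4224
step 6: (k=6,j=0): S=29.8252, K−S=65.8148, hold=65.4572 ⇒ V=65.8148 exercise | (k=6,j=1): S=39.7375, K−S=55.9025, hold=55.5448 ⇒ V=55.9025 exercise | (k=6,j=2): S=52.9442, K−S=42.6958, hold=42.3382 ⇒ V=42.6958 exercise | (k=6,j=3): S=70.5400, K−S=25.1000, hold=24.7424 ⇒ V=25.1000 exercise | (k=6,j=4): S=93.9837, K−S=1.6563, hold=7.8149 ⇒ V=7.8149 continue | (k=6,j=5): S=125.2189, K−S=0.0000, hold=0.4493 ⇒ V=0.4493 continue | (k=6,j=6): S=166.8350, K−S=0.0000, hold=0.0000 ⇒ V=0.0000 continue  boundary S*=70.5400
step 5: (k=5,j=0): S=34.4265, K−S=61.2135, hold=60.8559 ⇒ V=61.2135 exercise | (k=5,j=1): S=45.8680, K−S=49.7720, hold=49.4144 ⇒ V=49.7720 exercise | (k=5,j=2): S=61.1120, K−S=34.5280, hold=34.1703 ⇒ V=34.5280 exercise | (k=5,j=3): S=81.4224, K−S=14.2176, hold=16.7880 ⇒ V=16.7880 continue | (k=5,j=4): S=108.4829, K−S=0.0000, hold=4.2837 ⇒ V=4.2837 continue | (k=5,j=5): S=144.5368, K−S=0.0000, hold=0.2340 ⇒ V=0.2340 continue  boundary S*=61.1120
step 4: (k=4,j=0): S=39.7375, K−S=55.9025, hold=55.5448 ⇒ V=55.9025 exercise | (k=4,j=1): S=52.9442, K−S=42.6958, hold=42.3382 ⇒ V=42.6958 exercise | (k=4,j=2): S=70.5400, K−S=25.1000, hold=25.9645 ⇒ V=25.9645 continue | (k=4,j=3): S=93.9837, K−S=1.6563, hold=10.7801 ⇒ V=10.7801 continue | (k=4,j=4): S=125.2189, K−S=0.0000, hold=2.3423 ⇒ V=2.3423 continue  boundary S*=52.9442
step 3: (k=3,j=0): S=45.8680, K−S=49.7720, hold=49.4144 ⇒ V=49.7720 exercise | (k=3,j=1): S=61.1120, K−S=34.5280, hold=34.5813 ⇒ V=34.5813 continue | (k=3,j=2): S=81.4224, K−S=14.2176, hold=18.6481 ⇒ V=18.6481 continue | (k=3,j=3): S=108.4829, K−S=0.0000, hold=6.7281 ⇒ V=6.7281 continue  boundary S*=45.8680
step 2: (k=2,j=0): S=52.9442, K−S=42.6958, hold=42.3636 ⇒ V=42.6958 exercise | (k=2,j=1): S=70.5400, K−S=25.1000, hold=26.8767 ⇒ V=26.8767 continue | (k=2,j=2): S=93.9837, K−S=1.6563, hold=12.9111 ⇒ V=12.9111 continue  boundary S*=52.9442
step 1: (k=1,j=0): S=61.1120, K−S=34.5280, hold=35.0150 ⇒ V=35.0150 continue | (k=1,j=1): S=81.4224, K−S=14.2176, hold=20.1363 ⇒ V=20.1363 continue  boundary S*=-
step 0: (k=0,j=0): S=70.5400, K−S=25.1000, hold=27.8101 ⇒ V=27.8101 continue  boundary S*=-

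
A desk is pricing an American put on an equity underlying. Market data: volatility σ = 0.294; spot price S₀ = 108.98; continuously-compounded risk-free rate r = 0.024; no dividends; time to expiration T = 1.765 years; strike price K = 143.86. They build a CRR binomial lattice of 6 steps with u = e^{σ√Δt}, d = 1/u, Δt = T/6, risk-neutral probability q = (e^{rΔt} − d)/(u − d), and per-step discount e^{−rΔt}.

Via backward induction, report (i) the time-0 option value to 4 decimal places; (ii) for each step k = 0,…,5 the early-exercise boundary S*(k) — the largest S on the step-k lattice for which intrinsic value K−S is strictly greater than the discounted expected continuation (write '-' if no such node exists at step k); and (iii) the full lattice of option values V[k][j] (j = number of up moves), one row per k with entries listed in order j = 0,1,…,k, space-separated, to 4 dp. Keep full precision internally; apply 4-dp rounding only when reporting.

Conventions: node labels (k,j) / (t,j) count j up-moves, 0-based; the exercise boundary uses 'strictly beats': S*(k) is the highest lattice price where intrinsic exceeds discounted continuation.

Δt=0.29417, u=1.17287, d=0.85261, q=0.48234, disc=e^(-rΔt)=0.99296
k=6 terminal: V=max(K-S,0) → 101.9962 86.2708 64.6383 34.8800 0.0000 0.0000 0.0000
k=5: j=0 S=49.1010 intr=94.7590 cont=93.7470 V=94.7590[EX]; j=1 S=67.5449 intr=76.3151 cont=75.3030 V=76.3151[EX]; j=2 S=92.9171 intr=50.9429 cont=49.9309 V=50.9429[EX]; j=3 S=127.8198 intr=16.0402 cont=17.9289 V=17.9289[hold]; j=4 S=175.8332 intr=0.0000 cont=0.0000 V=0.0000[hold]; j=5 S=241.8821 intr=0.0000 cont=0.0000 V=0.0000[hold]  S*(5)=92.9171
k=4: j=0 S=57.5892 intr=86.2708 cont=85.2587 V=86.2708[EX]; j=1 S=79.2217 intr=64.6383 cont=63.6262 V=64.6383[EX]; j=2 S=108.9800 intr=34.8800 cont=34.7725 V=34.8800[EX]; j=3 S=149.9165 intr=0.0000 cont=9.2157 V=9.2157[hold]; j=4 S=206.2302 intr=0.0000 cont=0.0000 V=0.0000[hold]  S*(4)=108.9800
k=3: j=0 S=67.5449 intr=76.3151 cont=75.3030 V=76.3151[EX]; j=1 S=92.9171 intr=50.9429 cont=49.9309 V=50.9429[EX]; j=2 S=127.8198 intr=16.0402 cont=22.3427 V=22.3427[hold]; j=3 S=175.8332 intr=0.0000 cont=4.7370 V=4.7370[hold]  S*(3)=92.9171
k=2: j=0 S=79.2217 intr=64.6383 cont=63.6262 V=64.6383[EX]; j=1 S=108.9800 intr=34.8800 cont=36.8865 V=36.8865[hold]; j=2 S=149.9165 intr=0.0000 cont=13.7533 V=13.7533[hold]  S*(2)=79.2217
k=1: j=0 S=92.9171 intr=50.9429 cont=50.8919 V=50.9429[EX]; j=1 S=127.8198 intr=16.0402 cont=25.5474 V=25.5474[hold]  S*(1)=92.9171
k=0: j=0 S=108.9800 intr=34.8800 cont=38.4214 V=38.4214[hold]  S*(0)=-

price = 38.4214
boundary = - 92.9171 79.2217 92.9171 108.9800 92.9171
tree:
38.4214
50.9429 25.5474
64.6383 36.8865 13.7533
76.3151 50.9429 22.3427 4.7370
86.2708 64.6383 34.8800 9.2157 0.0000
94.7590 76.3151 50.9429 17.9289 0.0000 0.0000
101.9962 86.2708 64.6383 34.8800 0.0000 0.0000 0.0000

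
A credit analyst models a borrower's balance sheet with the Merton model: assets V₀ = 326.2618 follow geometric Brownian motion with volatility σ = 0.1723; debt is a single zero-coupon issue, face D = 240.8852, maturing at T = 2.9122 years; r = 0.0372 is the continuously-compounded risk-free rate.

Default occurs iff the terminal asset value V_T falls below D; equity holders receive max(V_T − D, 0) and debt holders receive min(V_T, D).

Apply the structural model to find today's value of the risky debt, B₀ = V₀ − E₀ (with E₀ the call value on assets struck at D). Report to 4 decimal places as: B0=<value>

B0=213.3131

Equity is a call on the firm's assets struck at D = 240.8852:
d₁ = [ln(V₀/D) + (r + σ²/2)T] / (σ√T)
   = [ln(326.2618/240.8852) + (0.0372 + 0.5·0.1723²)·2.9122] / (0.1723·√2.9122)
   = [0.303380 + 0.151562] / 0.294033 = 1.547246
d₂ = d₁ − σ√T = 1.547246 − 0.294033 = 1.253213
N(d₁) = 0.939098,  N(d₂) = 0.894936,  e^(−rT) = 0.897328
E₀ = V₀·N(d₁) − D·e^(−rT)·N(d₂)
   = 326.2618·0.939098 − 240.8852·0.897328·0.894936 = 112.948702
B₀ = V₀ − E₀ = 326.2618 − 112.948702 = 213.313098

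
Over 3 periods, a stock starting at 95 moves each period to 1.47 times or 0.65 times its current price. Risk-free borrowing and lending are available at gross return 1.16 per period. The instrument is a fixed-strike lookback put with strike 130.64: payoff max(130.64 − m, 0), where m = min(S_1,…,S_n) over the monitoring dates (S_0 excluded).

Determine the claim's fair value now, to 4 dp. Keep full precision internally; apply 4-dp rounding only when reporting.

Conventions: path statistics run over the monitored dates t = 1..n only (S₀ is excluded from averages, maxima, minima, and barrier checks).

price = 27.1216

Under the martingale measure an up-move has probability p* = 0.6220; value the claim as the probability-weighted average of per-path payoffs, discounted 3 periods at R = 1.16.
Enumerate all 2^3 = 8 price paths (U = up ×1.47, D = down ×0.65); each path with k up-moves has probability p*^k·(1−p*)^(3−k).
DDD: m=26.0894, payoff=104.5506, prob=0.054031
UDD: m=59.0021, payoff=71.6379, prob=0.088890
DUD: m=59.0021, payoff=71.6379, prob=0.088890
UUD: m=133.4356, payoff=0.0000, prob=0.146238
DDU: m=40.1375, payoff=90.5025, prob=0.088890
UDU: m=90.7725, payoff=39.8675, prob=0.146238
DUU: m=61.7500, payoff=68.8900, prob=0.146238
UUU: m=139.6500, payoff=0.0000, prob=0.240585
Price = Σ prob·payoff / R^3 = 42.333976 / 1.560896 = 27.1216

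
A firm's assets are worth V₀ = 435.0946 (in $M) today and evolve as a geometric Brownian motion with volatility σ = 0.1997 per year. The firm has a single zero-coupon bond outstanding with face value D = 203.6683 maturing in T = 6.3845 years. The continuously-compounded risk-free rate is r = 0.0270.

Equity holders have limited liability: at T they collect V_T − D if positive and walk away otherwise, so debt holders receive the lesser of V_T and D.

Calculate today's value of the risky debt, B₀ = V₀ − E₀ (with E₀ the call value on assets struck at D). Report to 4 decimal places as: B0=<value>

Apply the equity-as-call identities (strike 203.6683, horizon 6.3845 years):
d₁ = [ln(V₀/D) + (r + σ²/2)T] / (σ√T)
   = [ln(435.0946/203.6683) + (0.0270 + 0.5·0.1997²)·6.3845] / (0.1997·√6.3845)
   = [0.759071 + 0.299689] / 0.504593 = 2.098243
d₂ = d₁ − σ√T = 2.098243 − 0.504593 = 1.593650
N(d₁) = 0.982058,  N(d₂) = 0.944493,  e^(−rT) = 0.841658
E₀ = V₀·N(d₁) − D·e^(−rT)·N(d₂)
   = 435.0946·0.982058 − 203.6683·0.841658·0.944493 = 265.384146
B₀ = V₀ − E₀ = 435.0946 − 265.384146 = 169.710454

B0=169.7105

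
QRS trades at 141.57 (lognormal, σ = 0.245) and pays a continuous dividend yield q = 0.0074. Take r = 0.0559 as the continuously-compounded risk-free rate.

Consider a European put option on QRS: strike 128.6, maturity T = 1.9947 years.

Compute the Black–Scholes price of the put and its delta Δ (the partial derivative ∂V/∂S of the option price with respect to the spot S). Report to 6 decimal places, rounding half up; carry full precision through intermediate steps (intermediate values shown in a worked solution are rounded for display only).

σ√T = 0.245·√1.9947 = 0.346023
d₁ = (ln(S/K) + (r−q+σ²/2)T) / (σ√T) = (ln(141.57/128.6) + (0.0559−0.0074+0.245²/2)·1.9947) / 0.346023 = (0.096087 + 0.156609) / 0.346023 = 0.730288
d₂ = d₁ − σ√T = 0.730288 − 0.346023 = 0.384265
e^{−rT} = 0.894488
e^{−qT} = 0.985348
N(−d₁) = 0.232607,  N(−d₂) = 0.350391
Put price V = K·e^{−rT}·N(−d₂) − S·e^{−qT}·N(−d₁) = 40.305887 − 32.447682 = 7.858205
Δ = −e^{−qT}·N(−d₁) = -0.229199

price = 7.858205
Δ = -0.229199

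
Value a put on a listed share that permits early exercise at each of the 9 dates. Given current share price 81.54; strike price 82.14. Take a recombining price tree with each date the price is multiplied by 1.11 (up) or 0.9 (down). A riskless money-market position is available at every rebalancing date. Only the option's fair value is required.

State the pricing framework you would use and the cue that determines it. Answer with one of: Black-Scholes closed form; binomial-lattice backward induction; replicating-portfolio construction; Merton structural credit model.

framework: binomial-lattice backward induction

Key observation: the defining feature is the embedded early-exercise option across 9 discrete dates on the spot-81.54 tree; pricing the strike-82.14 put means working backward with an exercise test at every node.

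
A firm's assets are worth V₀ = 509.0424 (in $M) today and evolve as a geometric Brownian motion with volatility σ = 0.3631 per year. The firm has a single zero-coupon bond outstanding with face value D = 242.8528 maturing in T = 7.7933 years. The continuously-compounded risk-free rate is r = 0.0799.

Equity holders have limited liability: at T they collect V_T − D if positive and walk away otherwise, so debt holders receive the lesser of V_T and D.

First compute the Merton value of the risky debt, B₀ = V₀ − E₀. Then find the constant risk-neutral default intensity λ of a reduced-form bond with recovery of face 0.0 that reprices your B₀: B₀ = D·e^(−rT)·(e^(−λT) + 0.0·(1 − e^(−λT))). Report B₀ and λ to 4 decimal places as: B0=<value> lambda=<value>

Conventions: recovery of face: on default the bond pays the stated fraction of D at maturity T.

Apply the equity-as-call identities (strike 242.8528, horizon 7.7933 years):
d₁ = [ln(V₀/D) + (r + σ²/2)T] / (σ√T)
   = [ln(509.0424/242.8528) + (0.0799 + 0.5·0.3631²)·7.7933] / (0.3631·√7.7933)
   = [0.740076 + 1.136425] / 1.013647 = 1.851236
d₂ = d₁ − σ√T = 1.851236 − 1.013647 = 0.837589
N(d₁) = 0.967932,  N(d₂) = 0.798869,  e^(−rT) = 0.536502
E₀ = V₀·N(d₁) − D·e^(−rT)·N(d₂)
   = 509.0424·0.967932 − 242.8528·0.536502·0.798869 = 388.633033
B₀ = V₀ − E₀ = 509.0424 − 388.633033 = 120.409367
e^(−λT) = (B₀·e^(rT)/D − 0)/(1 − 0) = (120.4094·1.863925/242.8528 − 0)/1 = 0.92415708
λ = −ln(0.92415708)/7.7933 = 0.010121

B0=120.4094 lambda=0.0101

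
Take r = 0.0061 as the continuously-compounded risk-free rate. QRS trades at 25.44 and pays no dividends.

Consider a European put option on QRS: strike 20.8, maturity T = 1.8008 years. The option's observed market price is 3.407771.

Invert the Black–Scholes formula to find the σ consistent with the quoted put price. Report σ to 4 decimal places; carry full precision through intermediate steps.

sigma = 0.4554

At σ = 0.4554 the Black–Scholes value reproduces the quote:
σ√T = 0.4554·√1.8008 = 0.611119
d₁ = (ln(S/K) + (r+σ²/2)T) / (σ√T) = (ln(25.44/20.8) + (0.0061+0.4554²/2)·1.8008) / 0.611119 = (0.201370 + 0.197718) / 0.611119 = 0.653044
d₂ = d₁ − σ√T = 0.653044 − 0.611119 = 0.041925
e^{−rT} = 0.989075
N(−d₁) = 0.256864,  N(−d₂) = 0.483279
V = K·e^{−rT}·N(−d₂) − S·N(−d₁) = 9.942387 − 6.534616 = 3.407771 (the observed quote) — the price is monotone increasing in volatility, hence this σ is the only solution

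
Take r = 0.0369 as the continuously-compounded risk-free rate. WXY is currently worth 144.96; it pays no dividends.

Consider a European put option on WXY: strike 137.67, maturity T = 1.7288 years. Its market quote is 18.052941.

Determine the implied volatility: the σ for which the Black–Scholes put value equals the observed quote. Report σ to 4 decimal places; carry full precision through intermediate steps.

At σ = 0.3536 the Black–Scholes value reproduces the quote:
σ√T = 0.3536·√1.7288 = 0.464927
d₁ = (ln(S/K) + (r+σ²/2)T) / (σ√T) = (ln(144.96/137.67) + (0.0369+0.3536²/2)·1.7288) / 0.464927 = (0.051598 + 0.171871) / 0.464927 = 0.480655
d₂ = d₁ − σ√T = 0.480655 − 0.464927 = 0.015728
e^{−rT} = 0.938199
N(−d₁) = 0.315381,  N(−d₂) = 0.493726
V = K·e^{−rT}·N(−d₂) − S·N(−d₁) = 63.770537 − 45.717596 = 18.052941 (equal to the quote); since ∂V/∂σ > 0 for all σ, the implied volatility is unique

sigma = 0.3536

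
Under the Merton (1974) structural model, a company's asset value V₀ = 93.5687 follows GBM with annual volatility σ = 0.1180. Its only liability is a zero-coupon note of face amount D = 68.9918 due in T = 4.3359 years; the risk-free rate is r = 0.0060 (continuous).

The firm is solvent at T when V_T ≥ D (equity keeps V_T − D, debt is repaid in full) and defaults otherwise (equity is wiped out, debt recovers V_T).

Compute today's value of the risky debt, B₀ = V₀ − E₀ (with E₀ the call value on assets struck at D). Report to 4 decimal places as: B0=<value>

Work the structural quantities from V₀ = 93.5687 against face 68.9918:
d₁ = [ln(V₀/D) + (r + σ²/2)T] / (σ√T)
   = [ln(93.5687/68.9918) + (0.0060 + 0.5·0.1180²)·4.3359] / (0.1180·√4.3359)
   = [0.304708 + 0.056202] / 0.245709 = 1.468850
d₂ = d₁ − σ√T = 1.468850 − 0.245709 = 1.223141
N(d₁) = 0.929063,  N(d₂) = 0.889362,  e^(−rT) = 0.974320
E₀ = V₀·N(d₁) − D·e^(−rT)·N(d₂)
   = 93.5687·0.929063 − 68.9918·0.974320·0.889362 = 27.148261
B₀ = V₀ − E₀ = 93.5687 − 27.148261 = 66.420439

B0=66.4204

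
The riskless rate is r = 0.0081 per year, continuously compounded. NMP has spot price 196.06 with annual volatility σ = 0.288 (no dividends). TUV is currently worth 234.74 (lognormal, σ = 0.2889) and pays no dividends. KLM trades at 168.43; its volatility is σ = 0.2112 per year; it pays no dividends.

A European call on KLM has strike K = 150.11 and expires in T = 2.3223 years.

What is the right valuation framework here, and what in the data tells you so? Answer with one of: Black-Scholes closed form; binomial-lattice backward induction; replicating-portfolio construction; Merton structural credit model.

framework: Black-Scholes closed form

Key observation: with KLM following a GBM at constant σ and r, the European call struck at 150.11 prices in closed form — nothing here needs a stepwise model or a balance sheet.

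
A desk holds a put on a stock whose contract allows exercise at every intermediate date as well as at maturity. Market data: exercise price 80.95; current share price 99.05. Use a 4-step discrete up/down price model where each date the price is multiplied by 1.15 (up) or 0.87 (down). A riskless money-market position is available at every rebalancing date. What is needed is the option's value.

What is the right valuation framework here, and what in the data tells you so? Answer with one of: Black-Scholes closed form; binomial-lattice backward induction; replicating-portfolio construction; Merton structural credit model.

framework: binomial-lattice backward induction

Key observation: early exercise of the strike-80.95 put must be checked at each of the 4 dates (spot 99.05), which forces a node-by-node comparison of intrinsic and continuation value backward from expiry.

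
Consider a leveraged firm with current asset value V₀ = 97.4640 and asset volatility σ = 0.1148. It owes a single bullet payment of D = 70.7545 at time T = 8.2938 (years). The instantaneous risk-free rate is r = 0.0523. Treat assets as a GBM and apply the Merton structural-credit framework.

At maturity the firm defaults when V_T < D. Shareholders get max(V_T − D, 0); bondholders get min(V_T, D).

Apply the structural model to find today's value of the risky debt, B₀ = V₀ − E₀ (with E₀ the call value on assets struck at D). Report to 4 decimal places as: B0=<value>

With assets at 97.4640 and a single debt payment of 70.7545 at 8.2938 years:
d₁ = [ln(V₀/D) + (r + σ²/2)T] / (σ√T)
   = [ln(97.4640/70.7545) + (0.0523 + 0.5·0.1148²)·8.2938] / (0.1148·√8.2938)
   = [0.320267 + 0.488418] / 0.330612 = 2.446024
d₂ = d₁ − σ√T = 2.446024 − 0.330612 = 2.115412
N(d₁) = 0.992778,  N(d₂) = 0.982803,  e^(−rT) = 0.648064
E₀ = V₀·N(d₁) − D·e^(−rT)·N(d₂)
   = 97.4640·0.992778 − 70.7545·0.648064·0.982803 = 51.695221
B₀ = V₀ − E₀ = 97.4640 − 51.695221 = 45.768779

B0=45.7688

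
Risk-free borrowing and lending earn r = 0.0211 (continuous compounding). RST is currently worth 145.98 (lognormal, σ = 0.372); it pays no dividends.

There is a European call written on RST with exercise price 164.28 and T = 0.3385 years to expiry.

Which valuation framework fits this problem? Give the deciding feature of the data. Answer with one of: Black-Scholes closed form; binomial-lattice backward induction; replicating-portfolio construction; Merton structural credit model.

framework: Black-Scholes closed form

Key observation: the strike-164.28 call on RST is European-exercise on a continuously-modelled lognormal underlying, so its value is a single closed-form evaluation.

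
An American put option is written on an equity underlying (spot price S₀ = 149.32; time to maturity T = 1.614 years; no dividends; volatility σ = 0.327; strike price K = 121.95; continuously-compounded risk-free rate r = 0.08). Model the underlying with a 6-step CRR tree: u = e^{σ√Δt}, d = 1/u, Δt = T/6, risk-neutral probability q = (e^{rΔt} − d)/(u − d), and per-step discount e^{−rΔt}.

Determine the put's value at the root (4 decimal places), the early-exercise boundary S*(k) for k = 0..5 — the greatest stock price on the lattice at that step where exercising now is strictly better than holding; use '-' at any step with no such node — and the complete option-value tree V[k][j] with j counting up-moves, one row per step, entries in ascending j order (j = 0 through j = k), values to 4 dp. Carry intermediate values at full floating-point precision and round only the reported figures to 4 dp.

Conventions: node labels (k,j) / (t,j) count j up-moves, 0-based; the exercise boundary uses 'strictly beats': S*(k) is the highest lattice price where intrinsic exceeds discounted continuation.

price = 7.4307
boundary = - - - 89.7739 75.7694 89.7739
tree:
7.4307
12.5137 3.0773
20.4498 5.7547 0.7494
32.1761 10.5445 1.6003 0.0000
46.1806 18.7924 3.4173 0.0000 0.0000
58.0004 32.1761 7.2974 0.0000 0.0000 0.0000
67.9763 46.1806 15.5832 0.0000 0.0000 0.0000 0.0000

params: Δt=0.26900 u=1.18483 d=0.84400 q=0.52153 e^(-rΔt)=0.97871
t_6 payoffs: 67.9763 46.1806 15.5832 0.0000 0.0000 0.0000 0.0000
t_5: node(5,0) S=63.9496 payoff=58.0004 vs cont=55.4041 → 58.0004 [stop]  node(5,1) S=89.7739 payoff=32.1761 vs cont=29.5798 → 32.1761 [stop]  node(5,2) S=126.0265 payoff=0.0000 vs cont=7.2974 → 7.2974 [wait]  node(5,3) S=176.9188 payoff=0.0000 vs cont=0.0000 → 0.0000 [wait]  node(5,4) S=248.3625 payoff=0.0000 vs cont=0.0000 → 0.0000 [wait]  node(5,5) S=348.6567 payoff=0.0000 vs cont=0.0000 → 0.0000 [wait]  ⇒ S*(5)=89.7739
t_4: node(4,0) S=75.7694 payoff=46.1806 vs cont=43.5843 → 46.1806 [stop]  node(4,1) S=106.3668 payoff=15.5832 vs cont=18.7924 → 18.7924 [wait]  node(4,2) S=149.3200 payoff=0.0000 vs cont=3.4173 → 3.4173 [wait]  node(4,3) S=209.6187 payoff=0.0000 vs cont=0.0000 → 0.0000 [wait]  node(4,4) S=294.2673 payoff=0.0000 vs cont=0.0000 → 0.0000 [wait]  ⇒ S*(4)=75.7694
t_3: node(3,0) S=89.7739 payoff=32.1761 vs cont=31.2179 → 32.1761 [stop]  node(3,1) S=126.0265 payoff=0.0000 vs cont=10.5445 → 10.5445 [wait]  node(3,2) S=176.9188 payoff=0.0000 vs cont=1.6003 → 1.6003 [wait]  node(3,3) S=248.3625 payoff=0.0000 vs cont=0.0000 → 0.0000 [wait]  ⇒ S*(3)=89.7739
t_2: node(2,0) S=106.3668 payoff=15.5832 vs cont=20.4498 → 20.4498 [wait]  node(2,1) S=149.3200 payoff=0.0000 vs cont=5.7547 → 5.7547 [wait]  node(2,2) S=209.6187 payoff=0.0000 vs cont=0.7494 → 0.7494 [wait]  ⇒ S*(2)=-
t_1: node(1,0) S=126.0265 payoff=0.0000 vs cont=12.5137 → 12.5137 [wait]  node(1,1) S=176.9188 payoff=0.0000 vs cont=3.0773 → 3.0773 [wait]  ⇒ S*(1)=-
t_0: node(0,0) S=149.3200 payoff=0.0000 vs cont=7.4307 → 7.4307 [wait]  ⇒ S*(0)=-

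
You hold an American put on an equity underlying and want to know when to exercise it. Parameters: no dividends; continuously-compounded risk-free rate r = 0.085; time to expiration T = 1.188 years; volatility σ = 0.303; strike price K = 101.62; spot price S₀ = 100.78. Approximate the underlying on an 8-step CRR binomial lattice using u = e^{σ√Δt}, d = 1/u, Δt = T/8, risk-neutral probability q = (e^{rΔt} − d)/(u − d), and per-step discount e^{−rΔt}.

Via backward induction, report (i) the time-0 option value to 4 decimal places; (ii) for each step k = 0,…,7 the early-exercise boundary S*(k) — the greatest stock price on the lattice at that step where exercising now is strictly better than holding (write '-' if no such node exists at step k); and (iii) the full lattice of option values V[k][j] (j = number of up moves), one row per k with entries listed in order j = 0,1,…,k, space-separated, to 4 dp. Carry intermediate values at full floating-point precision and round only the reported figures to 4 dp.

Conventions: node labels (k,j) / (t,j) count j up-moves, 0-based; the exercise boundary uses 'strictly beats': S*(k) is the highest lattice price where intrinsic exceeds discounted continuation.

price = 9.7630
boundary = - - 79.7912 70.9979 79.7912 70.9979 79.7912 89.6736
tree:
9.7630
14.8506 5.3982
21.8288 8.8991 2.3628
30.6221 14.2150 4.3069 0.6619
38.4464 21.8288 7.6733 1.3666 0.0406
45.4083 30.6221 13.2469 2.8185 0.0866 0.0000
51.6031 38.4464 21.8288 5.8063 0.1847 0.0000 0.0000
57.1152 45.4083 30.6221 11.9464 0.3939 0.0000 0.0000 0.0000
62.0198 51.6031 38.4464 21.8288 0.8400 0.0000 0.0000 0.0000 0.0000

Δt=0.14850  u=1.12385  d=0.88980  q=0.52511  discount=0.98746
step 8 (expiry): payoffs max(K−S,0) = 62.0198 51.6031 38.4464 21.8288 0.8400 0.0000 0.0000 0.0000 0.0000
step 7: (k=7,j=0): S=44.5048, K−S=57.1152, hold=55.8405 ⇒ V=57.1152 exercise | (k=7,j=1): S=56.2117, K−S=45.4083, hold=44.1337 ⇒ V=45.4083 exercise | (k=7,j=2): S=70.9979, K−S=30.6221, hold=29.3475 ⇒ V=30.6221 exercise | (k=7,j=3): S=89.6736, K−S=11.9464, hold=10.6717 ⇒ V=11.9464 exercise | (k=7,j=4): S=113.2619, K−S=0.0000, hold=0.3939 ⇒ V=0.3939 continue | (k=7,j=5): S=143.0550, K−S=0.0000, hold=0.0000 ⇒ V=0.0000 continue | (k=7,j=6): S=180.6851, K−S=0.0000, hold=0.0000 ⇒ V=0.0000 continue | (k=7,j=7): S=228.2136, K−S=0.0000, hold=0.0000 ⇒ V=0.0000 continue  boundary S*=89.6736
step 6: (k=6,j=0): S=50.0169, K−S=51.6031, hold=50.3285 ⇒ V=51.6031 exercise | (k=6,j=1): S=63.1736, K−S=38.4464, hold=37.1717 ⇒ V=38.4464 exercise | (k=6,j=2): S=79.7912, K−S=21.8288, hold=20.5541 ⇒ V=21.8288 exercise | (k=6,j=3): S=100.7800, K−S=0.8400, hold=5.8063 ⇒ V=5.8063 continue | (k=6,j=4): S=127.2898, K−S=0.0000, hold=0.1847 ⇒ V=0.1847 continue | (k=6,j=5): S=160.7729, K−S=0.0000, hold=0.0000 ⇒ V=0.0000 continue | (k=6,j=6): S=203.0635, K−S=0.0000, hold=0.0000 ⇒ V=0.0000 continue  boundary S*=79.7912
step 5: (k=5,j=0): S=56.2117, K−S=45.4083, hold=44.1337 ⇒ V=45.4083 exercise | (k=5,j=1): S=70.9979, K−S=30.6221, hold=29.3475 ⇒ V=30.6221 exercise | (k=5,j=2): S=89.6736, K−S=11.9464, hold=13.2469 ⇒ V=13.2469 continue | (k=5,j=3): S=113.2619, K−S=0.0000, hold=2.8185 ⇒ V=2.8185 continue | (k=5,j=4): S=143.0550, K−S=0.0000, hold=0.0866 ⇒ V=0.0866 continue | (k=5,j=5): S=180.6851, K−S=0.0000, hold=0.0000 ⇒ V=0.0000 continue  boundary S*=70.9979
step 4: (k=4,j=0): S=63.1736, K−S=38.4464, hold=37.1717 ⇒ V=38.4464 exercise | (k=4,j=1): S=79.7912, K−S=21.8288, hold=21.2285 ⇒ V=21.8288 exercise | (k=4,j=2): S=100.7800, K−S=0.8400, hold=7.6733 ⇒ V=7.6733 continue | (k=4,j=3): S=127.2898, K−S=0.0000, hold=1.3666 ⇒ V=1.3666 continue | (k=4,j=4): S=160.7729, K−S=0.0000, hold=0.0406 ⇒ V=0.0406 continue  boundary S*=79.7912
step 3: (k=3,j=0): S=70.9979, K−S=30.6221, hold=29.3475 ⇒ V=30.6221 exercise | (k=3,j=1): S=89.6736, K−S=11.9464, hold=14.2150 ⇒ V=14.2150 continue | (k=3,j=2): S=113.2619, K−S=0.0000, hold=4.3069 ⇒ V=4.3069 continue | (k=3,j=3): S=143.0550, K−S=0.0000, hold=0.6619 ⇒ V=0.6619 continue  boundary S*=70.9979
step 2: (k=2,j=0): S=79.7912, K−S=21.8288, hold=21.7305 ⇒ V=21.8288 exercise | (k=2,j=1): S=100.7800, K−S=0.8400, hold=8.8991 ⇒ V=8.8991 continue | (k=2,j=2): S=127.2898, K−S=0.0000, hold=2.3628 ⇒ V=2.3628 continue  boundary S*=79.7912
step 1: (k=1,j=0): S=89.6736, K−S=11.9464, hold=14.8506 ⇒ V=14.8506 continue | (k=1,j=1): S=113.2619, K−S=0.0000, hold=5.3982 ⇒ V=5.3982 continue  boundary S*=-
step 0: (k=0,j=0): S=100.7800, K−S=0.8400, hold=9.7630 ⇒ V=9.7630 continue  boundary S*=-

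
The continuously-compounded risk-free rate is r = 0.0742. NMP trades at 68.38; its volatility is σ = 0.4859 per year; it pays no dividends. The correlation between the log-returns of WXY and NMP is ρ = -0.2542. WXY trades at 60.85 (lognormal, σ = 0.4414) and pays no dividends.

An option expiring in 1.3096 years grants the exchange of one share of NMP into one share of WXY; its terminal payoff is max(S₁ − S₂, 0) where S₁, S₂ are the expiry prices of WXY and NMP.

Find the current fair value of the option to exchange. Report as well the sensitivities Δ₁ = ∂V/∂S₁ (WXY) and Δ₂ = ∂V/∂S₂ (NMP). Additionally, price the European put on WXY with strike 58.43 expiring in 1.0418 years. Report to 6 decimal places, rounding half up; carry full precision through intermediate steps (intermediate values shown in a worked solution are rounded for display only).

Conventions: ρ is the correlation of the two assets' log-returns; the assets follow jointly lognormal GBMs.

σ_eff = √(σ₁² + σ₂² − 2ρσ₁σ₂) = √(0.4414² + 0.4859² − 2·-0.2542·0.4414·0.4859) = 0.734828
d₁ = (ln(S₁/S₂) + (q₂ − q₁ + σ_eff²/2)T) / (σ_eff√T) = (ln(60.85/68.38) + (0.0 − 0.0 + 0.269986)·1.3096) / 0.840921 = 0.281721
d₂ = d₁ − σ_eff√T = 0.281721 − 0.840921 = -0.559200
N(d₁) = 0.610921,  N(d₂) = 0.288013
V = S₁·e^{−q₁T}·N(d₁) − S₂·e^{−q₂T}·N(d₂) = 37.174569 − 19.694314 = 17.480255
Δ₁ = e^{−q₁T}·N(d₁) = 0.610921;  Δ₂ = −e^{−q₂T}·N(d₂) = -0.288013
[vanilla: WXY put K=58.43]
σ√T = 0.4414·√1.0418 = 0.450531
d₁ = (ln(S/K) + (r+σ²/2)T) / (σ√T) = (ln(60.85/58.43) + (0.0742+0.4414²/2)·1.0418) / 0.450531 = (0.040582 + 0.178791) / 0.450531 = 0.486921
d₂ = d₁ − σ√T = 0.486921 − 0.450531 = 0.036390
e^{−rT} = 0.925611
N(−d₁) = 0.313157,  N(−d₂) = 0.485486
price = K·e^{−rT}·N(−d₂) − S·N(−d₁) = 26.256728 − 19.055612 = 7.201116

exchange price = 17.480255
Δ1 = 0.610921
Δ2 = -0.288013
price(WXY put K=58.43) = 7.201116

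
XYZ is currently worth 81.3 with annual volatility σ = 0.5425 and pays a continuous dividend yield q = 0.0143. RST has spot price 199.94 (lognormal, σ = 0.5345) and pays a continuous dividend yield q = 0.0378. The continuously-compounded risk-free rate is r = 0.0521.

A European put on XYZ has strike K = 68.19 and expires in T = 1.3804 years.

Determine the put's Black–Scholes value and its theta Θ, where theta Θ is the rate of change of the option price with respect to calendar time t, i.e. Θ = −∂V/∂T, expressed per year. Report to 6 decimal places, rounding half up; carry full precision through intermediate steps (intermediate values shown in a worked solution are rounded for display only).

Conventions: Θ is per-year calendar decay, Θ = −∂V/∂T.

σ√T = 0.5425·√1.3804 = 0.637386
d₁ = (ln(S/K) + (r−q+σ²/2)T) / (σ√T) = (ln(81.3/68.19) + (0.0521−0.0143+0.5425²/2)·1.3804) / 0.637386 = (0.175848 + 0.255309) / 0.637386 = 0.676447
d₂ = d₁ − σ√T = 0.676447 − 0.637386 = 0.039061
e^{−rT} = 0.930606
e^{−qT} = 0.980454
N(−d₁) = 0.249379,  N(−d₂) = 0.484421
Put price V = K·e^{−rT}·N(−d₂) − S·e^{−qT}·N(−d₁) = 30.740400 − 19.878186 = 10.862215
φ(d₁) = (1/√(2π))·e^{−d₁²/2} = 0.317357
Θ = −S·e^{−qT}·φ(d₁)·σ/(2√T) − q·S·e^{−qT}·N(−d₁) + r·K·e^{−rT}·N(−d₂) = −5.840268 − 0.284258 + 1.601575 = -4.522951

price = 10.862215
Θ = -4.522951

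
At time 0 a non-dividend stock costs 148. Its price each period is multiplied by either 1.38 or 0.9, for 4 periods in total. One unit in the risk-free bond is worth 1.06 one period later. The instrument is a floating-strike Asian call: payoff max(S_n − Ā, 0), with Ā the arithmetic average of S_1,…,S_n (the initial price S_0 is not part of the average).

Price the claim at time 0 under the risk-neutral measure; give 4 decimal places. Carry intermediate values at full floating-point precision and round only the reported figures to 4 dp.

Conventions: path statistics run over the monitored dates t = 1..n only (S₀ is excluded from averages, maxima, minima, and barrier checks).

Risk-neutral up-probability p* = (R−d)/(u−d) = (1.06−0.9)/(1.38−0.9) = 0.3333; the claim prices as the p*-weighted sum of path payoffs discounted by R^4.
Enumerate all 2^4 = 16 price paths (U = up ×1.38, D = down ×0.9); each path with k up-moves has probability p*^k·(1−p*)^(4−k).
DDDD: Ā=114.5187, payoff=0.0000, prob=0.197531
UDDD: Ā=175.5953, payoff=0.0000, prob=0.098765
DUDD: Ā=157.8353, payoff=0.0000, prob=0.098765
UUDD: Ā=242.0142, payoff=0.0000, prob=0.049383
DDUD: Ā=141.8513, payoff=7.0396, prob=0.098765
UDUD: Ā=217.5054, payoff=10.7941, prob=0.049383
DUUD: Ā=199.7454, payoff=28.5541, prob=0.049383
UUUD: Ā=306.2763, payoff=43.7829, prob=0.024691
DDDU: Ā=127.4657, payoff=21.4252, prob=0.098765
UDDU: Ā=195.4475, payoff=32.8520, prob=0.049383
DUDU: Ā=177.6875, payoff=50.6120, prob=0.049383
UUDU: Ā=272.4541, payoff=77.6051, prob=0.024691
DDUU: Ā=161.7035, payoff=66.5960, prob=0.049383
UDUU: Ā=247.9453, payoff=102.1139, prob=0.024691
DUUU: Ā=230.1853, payoff=119.8739, prob=0.024691
UUUU: Ā=352.9508, payoff=183.8066, prob=0.012346
Price = Σ prob·payoff / R^4 = 22.912463 / 1.262477 = 18.1488

price = 18.1488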